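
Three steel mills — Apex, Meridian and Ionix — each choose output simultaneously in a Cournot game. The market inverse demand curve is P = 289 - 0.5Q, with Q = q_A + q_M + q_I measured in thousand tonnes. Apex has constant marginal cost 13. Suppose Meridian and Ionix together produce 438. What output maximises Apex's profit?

With rivals' combined output fixed at 438, Apex's profit is π_A = (289 - (1/2)·438 - (1/2)q_A)q_A - (13q_A) = (70 - (1/2)q_A)q_A - (13q_A).
∂π_A/∂q_A = 57 - q_A = 0, so q_A = 57.

57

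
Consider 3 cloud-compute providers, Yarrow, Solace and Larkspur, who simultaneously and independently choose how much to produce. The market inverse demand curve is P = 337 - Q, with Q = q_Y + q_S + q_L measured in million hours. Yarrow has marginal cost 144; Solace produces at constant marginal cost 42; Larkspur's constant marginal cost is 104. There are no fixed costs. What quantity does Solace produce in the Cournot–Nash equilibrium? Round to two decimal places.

114.75

Yarrow's profit: π_Y = (337 - Q)q_Y - (144q_Y). Setting ∂π_Y/∂q_Y = 0: 193 - 2q_Y - (q_S + q_L) = 0.
Solace's first-order condition: 295 - 2q_S - (q_Y + q_L) = 0.
Larkspur's first-order condition: 233 - 2q_L - (q_Y + q_S) = 0.
Adding the 3 conditions: 721 − 2Q − 2Q = 0, i.e. Q = 721/4.
Back-substituting: q_Y = (193 − 721/4) = 51/4, q_S = (295 − 721/4) = 459/4, q_L = (233 − 721/4) = 211/4.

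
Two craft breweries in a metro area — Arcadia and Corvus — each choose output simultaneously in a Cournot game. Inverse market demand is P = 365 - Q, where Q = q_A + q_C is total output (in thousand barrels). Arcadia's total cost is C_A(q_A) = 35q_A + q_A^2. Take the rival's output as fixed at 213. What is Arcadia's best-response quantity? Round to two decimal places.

With the rival's output fixed at 213, Arcadia's profit is π_A = (365 - 213 - q_A)q_A - (35q_A + q_A²) = (152 - q_A)q_A - (35q_A + q_A²).
∂π_A/∂q_A = 117 - 4q_A = 0, so q_A = 117/4.

29.25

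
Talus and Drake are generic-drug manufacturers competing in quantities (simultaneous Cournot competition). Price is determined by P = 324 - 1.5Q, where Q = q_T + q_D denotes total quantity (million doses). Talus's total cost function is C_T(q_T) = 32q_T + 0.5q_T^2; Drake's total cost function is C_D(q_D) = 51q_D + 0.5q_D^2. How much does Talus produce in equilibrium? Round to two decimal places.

55.16

Talus's profit: π_T = (324 - 1.5Q)q_T - (32q_T + (1/2)q_T²). Setting ∂π_T/∂q_T = 0: 292 - 4q_T - (3/2)(q_D) = 0.
Drake's profit: π_D = (324 - 1.5Q)q_D - (51q_D + (1/2)q_D²). Setting ∂π_D/∂q_D = 0: 273 - 4q_D - (3/2)(q_T) = 0.
So q_T = (292 - (3/2)q_D)/4 and q_D = (273 - (3/2)q_T)/4.
Solving the pair: q_T = 55.1636, q_D = 47.5636.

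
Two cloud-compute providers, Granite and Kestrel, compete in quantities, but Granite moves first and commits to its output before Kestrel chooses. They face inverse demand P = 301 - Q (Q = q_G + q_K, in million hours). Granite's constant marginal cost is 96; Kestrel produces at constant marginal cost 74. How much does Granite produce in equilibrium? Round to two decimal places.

91.50

The follower Kestrel best-responds to any q_G: π_K = (301 - Q)q_K - 74q_K.
Setting the follower's marginal profit to zero, 227 - q_G - 2q_K = 0, i.e. q_K = (227 - q_G)/2.
Granite substitutes q_K(q_G) into its own profit: π_G = q_G(301 - q_G - (227 - q_G)/2) - 96q_G = (375/2 - (1/2)q_G)q_G - 96q_G.
The leader's first-order condition 183/2 - q_G = 0 yields q_G = 183/2.
Then q_K = (227 - 183/2)/2 = 271/4.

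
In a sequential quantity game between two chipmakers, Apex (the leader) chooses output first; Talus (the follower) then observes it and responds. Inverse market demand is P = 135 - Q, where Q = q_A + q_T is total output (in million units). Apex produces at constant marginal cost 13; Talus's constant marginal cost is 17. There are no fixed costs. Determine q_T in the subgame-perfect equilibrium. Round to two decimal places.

Solve by backward induction. Given q_A, the follower Talus maximises π_T = (135 - q_A - q_T)q_T - 17q_T.
Follower FOC: 118 - q_A - 2q_T = 0, so q_T(q_A) = (118 - q_A)/2.
The leader anticipates this reaction. Substituting into P = 135 - Q gives P = 76 - (1/2)q_A, so π_A = (76 - (1/2)q_A)q_A - 13q_A.
The leader's first-order condition 63 - q_A = 0 yields q_A = 63.
Then q_T = (118 - 63)/2 = 55/2.

27.50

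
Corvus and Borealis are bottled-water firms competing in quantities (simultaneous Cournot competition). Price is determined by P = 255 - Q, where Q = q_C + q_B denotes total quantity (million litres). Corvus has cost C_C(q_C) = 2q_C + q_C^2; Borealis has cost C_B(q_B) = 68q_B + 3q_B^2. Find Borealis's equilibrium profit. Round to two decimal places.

1019.88

Corvus's profit: π_C = (255 - Q)q_C - (2q_C + q_C²). Setting ∂π_C/∂q_C = 0: 253 - 4q_C - (q_B) = 0.
Borealis's profit: π_B = (255 - Q)q_B - (68q_B + 3q_B²). Setting ∂π_B/∂q_B = 0: 187 - 8q_B - (q_C) = 0.
Rearranging gives the reaction functions q_C = (253 - q_B)/4 and q_B = (187 - q_C)/8.
Solving the pair: q_C = 1837/31, q_B = 495/31.
Price P = 255 - 75.2258 = 179.7742.
Borealis's profit: 179.7742·(495/31) - 68·(495/31) - 3(495/31)² = 1019.8751.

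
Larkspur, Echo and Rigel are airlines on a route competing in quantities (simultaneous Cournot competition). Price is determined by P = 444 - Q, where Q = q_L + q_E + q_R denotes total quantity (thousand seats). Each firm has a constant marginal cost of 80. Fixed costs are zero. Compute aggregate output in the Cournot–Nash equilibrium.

273

Each firm earns π_i = (444 - Q)q_i - 80q_i.
First-order condition (treating rivals' output as given): 364 - 2q_i - Σ_{j≠i} q_j = 0.
By symmetry each firm produces the same amount; substituting Σ_{j≠i} q_j = 2q_i yields q_i = 364/4 = 91.
Total output Q = 91 + 91 + 91 = 273.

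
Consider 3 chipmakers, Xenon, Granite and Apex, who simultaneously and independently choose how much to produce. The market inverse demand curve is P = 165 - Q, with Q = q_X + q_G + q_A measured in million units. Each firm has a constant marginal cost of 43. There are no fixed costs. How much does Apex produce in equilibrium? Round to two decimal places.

A representative firm's profit is π_i = q_i(165 - Q) - 43q_i.
First-order condition (treating rivals' output as given): 122 - 2q_i - Σ_{j≠i} q_j = 0.
With identical firms every q_j equals q_i, so Σ_{j≠i} q_j = 2q_i and 122 = 4q_i, giving q_i = 61/2.

30.50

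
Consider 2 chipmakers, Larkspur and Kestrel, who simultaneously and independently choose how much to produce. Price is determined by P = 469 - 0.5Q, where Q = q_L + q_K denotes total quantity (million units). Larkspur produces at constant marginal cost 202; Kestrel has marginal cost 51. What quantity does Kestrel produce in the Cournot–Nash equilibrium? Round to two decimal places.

Larkspur's profit: π_L = (469 - 0.5Q)q_L - (202q_L). Setting ∂π_L/∂q_L = 0: 267 - q_L - (1/2)(q_K) = 0.
Kestrel's profit: π_K = (469 - 0.5Q)q_K - (51q_K). Setting ∂π_K/∂q_K = 0: 418 - q_K - (1/2)(q_L) = 0.
Best responses: q_L = (267 - (1/2)q_K), q_K = (418 - (1/2)q_L).
Substituting one into the other gives q_L = 232/3 and q_K = 1138/3.

379.33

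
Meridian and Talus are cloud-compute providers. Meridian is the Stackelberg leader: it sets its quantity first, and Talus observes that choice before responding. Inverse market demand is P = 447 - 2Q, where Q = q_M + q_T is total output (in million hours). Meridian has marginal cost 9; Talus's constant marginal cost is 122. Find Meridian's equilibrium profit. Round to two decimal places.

18975.06

Solve by backward induction. Given q_M, the follower Talus maximises π_T = (447 - 2q_M - 2q_T)q_T - 122q_T.
Follower FOC: 325 - 2q_M - 4q_T = 0, so q_T(q_M) = (325 - 2q_M)/4.
Meridian substitutes q_T(q_M) into its own profit: π_M = q_M(447 - 2q_M - (325 - 2q_M)/2) - 9q_M = (569/2 - q_M)q_M - 9q_M.
Leader FOC: 551/2 - 2q_M = 0, so q_M = 551/4.
Then q_T = (325 - 2·(551/4))/4 = 99/8.
Price P = 447 - 2·(1201/8) = 587/4.
Meridian's profit: (587/4 - 9)·(551/4) = 18975.0625.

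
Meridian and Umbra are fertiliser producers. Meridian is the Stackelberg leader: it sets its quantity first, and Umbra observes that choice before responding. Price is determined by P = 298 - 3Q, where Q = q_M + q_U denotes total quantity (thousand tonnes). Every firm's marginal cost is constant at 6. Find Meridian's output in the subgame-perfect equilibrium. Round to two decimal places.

48.67

The follower Umbra best-responds to any q_M: π_U = (298 - 3Q)q_U - 6q_U.
∂π_U/∂q_U = 292 - 3q_M - 6q_U = 0 gives the reaction function q_U = (292 - 3q_M)/6.
The leader anticipates this reaction. Substituting into P = 298 - 3Q gives P = 152 - (3/2)q_M, so π_M = (152 - (3/2)q_M)q_M - 6q_M.
The leader's first-order condition 146 - 3q_M = 0 yields q_M = 146/3.
Then q_U = (292 - 3·(146/3))/6 = 73/3.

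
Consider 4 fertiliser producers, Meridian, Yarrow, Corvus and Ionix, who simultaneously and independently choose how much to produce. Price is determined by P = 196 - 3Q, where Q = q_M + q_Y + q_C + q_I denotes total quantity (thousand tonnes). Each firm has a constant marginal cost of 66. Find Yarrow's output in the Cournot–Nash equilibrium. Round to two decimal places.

Each firm earns π_i = (196 - 3Q)q_i - 66q_i.
First-order condition (treating rivals' output as given): 130 - 6q_i - 3·Σ_{j≠i} q_j = 0.
With identical firms every q_j equals q_i, so Σ_{j≠i} q_j = 3q_i and 130 = 15q_i, giving q_i = 26/3.

8.67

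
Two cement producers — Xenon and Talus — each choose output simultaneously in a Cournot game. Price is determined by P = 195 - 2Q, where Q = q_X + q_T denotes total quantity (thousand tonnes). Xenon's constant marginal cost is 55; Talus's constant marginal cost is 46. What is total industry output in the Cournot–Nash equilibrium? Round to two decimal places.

Xenon's profit: π_X = (195 - 2Q)q_X - (55q_X). Setting ∂π_X/∂q_X = 0: 140 - 4q_X - 2(q_T) = 0.
Talus's profit: π_T = (195 - 2Q)q_T - (46q_T). Setting ∂π_T/∂q_T = 0: 149 - 4q_T - 2(q_X) = 0.
So q_X = (140 - 2q_T)/4 and q_T = (149 - 2q_X)/4.
Substituting one into the other gives q_X = 131/6 and q_T = 79/3.
Total output Q = 131/6 + 79/3 = 289/6.

48.17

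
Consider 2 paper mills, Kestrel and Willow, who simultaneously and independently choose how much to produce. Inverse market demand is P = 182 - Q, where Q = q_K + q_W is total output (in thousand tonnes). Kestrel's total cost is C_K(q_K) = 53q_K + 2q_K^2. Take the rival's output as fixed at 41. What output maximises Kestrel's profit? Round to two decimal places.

With the rival's output fixed at 41, Kestrel's profit is π_K = (182 - 41 - q_K)q_K - (53q_K + 2q_K²) = (141 - q_K)q_K - (53q_K + 2q_K²).
∂π_K/∂q_K = 88 - 6q_K = 0, so q_K = 44/3.

14.67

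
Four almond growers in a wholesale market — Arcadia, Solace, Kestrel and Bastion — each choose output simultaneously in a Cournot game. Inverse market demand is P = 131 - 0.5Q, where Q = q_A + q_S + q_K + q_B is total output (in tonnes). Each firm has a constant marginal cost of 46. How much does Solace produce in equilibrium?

Each firm earns π_i = (131 - 0.5Q)q_i - 46q_i.
First-order condition (treating rivals' output as given): 85 - q_i - (1/2)·Σ_{j≠i} q_j = 0.
By symmetry each firm produces the same amount; substituting Σ_{j≠i} q_j = 3q_i yields q_i = 85/(5/2) = 34.

34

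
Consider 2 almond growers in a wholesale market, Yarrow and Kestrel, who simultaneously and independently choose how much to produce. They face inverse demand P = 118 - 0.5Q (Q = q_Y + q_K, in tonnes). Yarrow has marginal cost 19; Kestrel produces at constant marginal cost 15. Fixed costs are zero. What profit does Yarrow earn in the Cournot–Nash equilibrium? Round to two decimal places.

2005.56

Yarrow's profit: π_Y = (118 - 0.5Q)q_Y - (19q_Y). Setting ∂π_Y/∂q_Y = 0: 99 - q_Y - (1/2)(q_K) = 0.
Kestrel's profit: π_K = (118 - 0.5Q)q_K - (15q_K). Setting ∂π_K/∂q_K = 0: 103 - q_K - (1/2)(q_Y) = 0.
Best responses: q_Y = (99 - (1/2)q_K), q_K = (103 - (1/2)q_Y).
Solving the pair: q_Y = 190/3, q_K = 214/3.
Price P = 118 - (1/2)·(404/3) = 152/3.
Yarrow's profit: (152/3 - 19)·(190/3) = 2005.5556.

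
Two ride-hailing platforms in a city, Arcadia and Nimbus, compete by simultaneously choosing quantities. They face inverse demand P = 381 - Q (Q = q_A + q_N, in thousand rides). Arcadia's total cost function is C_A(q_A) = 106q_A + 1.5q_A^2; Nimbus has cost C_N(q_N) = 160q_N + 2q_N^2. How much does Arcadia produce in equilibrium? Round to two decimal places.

Arcadia's profit: π_A = (381 - Q)q_A - (106q_A + (3/2)q_A²). Setting ∂π_A/∂q_A = 0: 275 - 5q_A - (q_N) = 0.
Nimbus's first-order condition: 221 - 6q_N - (q_A) = 0.
So q_A = (275 - q_N)/5 and q_N = (221 - q_A)/6.
Solving the pair: q_A = 1429/29, q_N = 830/29.

49.28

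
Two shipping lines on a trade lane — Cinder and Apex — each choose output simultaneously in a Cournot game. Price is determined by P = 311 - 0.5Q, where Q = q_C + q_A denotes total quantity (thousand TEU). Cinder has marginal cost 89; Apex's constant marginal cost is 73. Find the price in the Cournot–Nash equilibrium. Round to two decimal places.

157.67

Cinder's profit: π_C = (311 - 0.5Q)q_C - (89q_C). Setting ∂π_C/∂q_C = 0: 222 - q_C - (1/2)(q_A) = 0.
Apex's profit: π_A = (311 - 0.5Q)q_A - (73q_A). Setting ∂π_A/∂q_A = 0: 238 - q_A - (1/2)(q_C) = 0.
Best responses: q_C = (222 - (1/2)q_A), q_A = (238 - (1/2)q_C).
Solving the pair: q_C = 412/3, q_A = 508/3.
Total output Q = 920/3, so price P = 311 - (1/2)·(920/3) = 473/3.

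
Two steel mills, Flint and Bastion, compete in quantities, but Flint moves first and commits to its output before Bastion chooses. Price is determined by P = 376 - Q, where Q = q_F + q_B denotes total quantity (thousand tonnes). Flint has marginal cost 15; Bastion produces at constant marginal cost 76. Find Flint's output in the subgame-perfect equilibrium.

211

The follower Bastion best-responds to any q_F: π_B = (376 - Q)q_B - 76q_B.
Setting the follower's marginal profit to zero, 300 - q_F - 2q_B = 0, i.e. q_B = (300 - q_F)/2.
The leader anticipates this reaction. Substituting into P = 376 - Q gives P = 226 - (1/2)q_F, so π_F = (226 - (1/2)q_F)q_F - 15q_F.
Maximising: ∂π_F/∂q_F = 211 - q_F = 0, giving q_F = 211.
Then q_B = (300 - 211)/2 = 89/2.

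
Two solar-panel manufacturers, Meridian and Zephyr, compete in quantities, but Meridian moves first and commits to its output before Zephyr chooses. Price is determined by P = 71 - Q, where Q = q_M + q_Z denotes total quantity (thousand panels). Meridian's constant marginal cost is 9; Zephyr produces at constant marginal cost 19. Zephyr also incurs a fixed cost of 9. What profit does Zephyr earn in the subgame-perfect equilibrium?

55

Solve by backward induction. Given q_M, the follower Zephyr maximises π_Z = (71 - q_M - q_Z)q_Z - 19q_Z.
Follower FOC: 52 - q_M - 2q_Z = 0, so q_Z(q_M) = (52 - q_M)/2.
Meridian substitutes q_Z(q_M) into its own profit: π_M = q_M(71 - q_M - (52 - q_M)/2) - 9q_M = (45 - (1/2)q_M)q_M - 9q_M.
Leader FOC: 36 - q_M = 0, so q_M = 36.
Then q_Z = (52 - 36)/2 = 8.
Price P = 71 - 44 = 27.
Zephyr's profit: (27 - 19)·8 - 9 = 55.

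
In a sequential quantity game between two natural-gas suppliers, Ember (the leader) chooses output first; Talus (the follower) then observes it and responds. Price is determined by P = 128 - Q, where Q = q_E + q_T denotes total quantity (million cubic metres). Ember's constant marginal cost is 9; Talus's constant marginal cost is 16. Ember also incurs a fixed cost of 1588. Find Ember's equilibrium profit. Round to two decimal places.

396.50

Solve by backward induction. Given q_E, the follower Talus maximises π_T = (128 - q_E - q_T)q_T - 16q_T.
Follower FOC: 112 - q_E - 2q_T = 0, so q_T(q_E) = (112 - q_E)/2.
The leader anticipates this reaction. Substituting into P = 128 - Q gives P = 72 - (1/2)q_E, so π_E = (72 - (1/2)q_E)q_E - 9q_E.
Leader FOC: 63 - q_E = 0, so q_E = 63.
Then q_T = (112 - 63)/2 = 49/2.
Price P = 128 - 175/2 = 81/2.
Ember's profit: (81/2 - 9)·63 - 1588 = 793/2.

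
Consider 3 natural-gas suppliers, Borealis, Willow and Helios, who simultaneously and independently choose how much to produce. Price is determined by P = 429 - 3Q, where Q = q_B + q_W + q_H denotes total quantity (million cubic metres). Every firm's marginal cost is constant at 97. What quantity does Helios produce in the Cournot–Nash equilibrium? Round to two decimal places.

Each firm earns π_i = (429 - 3Q)q_i - 97q_i.
First-order condition (treating rivals' output as given): 332 - 6q_i - 3·Σ_{j≠i} q_j = 0.
With identical firms every q_j equals q_i, so Σ_{j≠i} q_j = 2q_i and 332 = 12q_i, giving q_i = 83/3.

27.67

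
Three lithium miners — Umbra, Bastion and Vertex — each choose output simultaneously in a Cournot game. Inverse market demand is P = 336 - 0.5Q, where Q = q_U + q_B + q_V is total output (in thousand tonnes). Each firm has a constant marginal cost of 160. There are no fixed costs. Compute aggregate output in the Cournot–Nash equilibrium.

264

A representative firm's profit is π_i = q_i(336 - 0.5Q) - 160q_i.
First-order condition (treating rivals' output as given): 176 - q_i - (1/2)·Σ_{j≠i} q_j = 0.
By symmetry each firm produces the same amount; substituting Σ_{j≠i} q_j = 2q_i yields q_i = 176/2 = 88.
Total output Q = 88 + 88 + 88 = 264.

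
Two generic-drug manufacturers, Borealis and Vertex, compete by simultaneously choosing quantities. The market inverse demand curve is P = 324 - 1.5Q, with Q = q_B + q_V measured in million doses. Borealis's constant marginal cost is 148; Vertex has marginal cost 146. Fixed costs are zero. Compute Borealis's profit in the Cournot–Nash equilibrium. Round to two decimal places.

Borealis's profit: π_B = (324 - 1.5Q)q_B - (148q_B). Setting ∂π_B/∂q_B = 0: 176 - 3q_B - (3/2)(q_V) = 0.
Vertex's profit: π_V = (324 - 1.5Q)q_V - (146q_V). Setting ∂π_V/∂q_V = 0: 178 - 3q_V - (3/2)(q_B) = 0.
Best responses: q_B = (176 - (3/2)q_V)/3, q_V = (178 - (3/2)q_B)/3.
Substituting one into the other gives q_B = 116/3 and q_V = 40.
Price P = 324 - (3/2)·(236/3) = 206.
Borealis's profit: (206 - 148)·(116/3) = 2242.6667.

2242.67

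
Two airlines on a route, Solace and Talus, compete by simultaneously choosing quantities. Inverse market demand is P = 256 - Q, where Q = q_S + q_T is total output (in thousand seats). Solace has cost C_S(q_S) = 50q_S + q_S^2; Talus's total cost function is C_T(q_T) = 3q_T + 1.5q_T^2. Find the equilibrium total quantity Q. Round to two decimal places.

Solace's profit: π_S = (256 - Q)q_S - (50q_S + q_S²). Setting ∂π_S/∂q_S = 0: 206 - 4q_S - (q_T) = 0.
Talus's profit: π_T = (256 - Q)q_T - (3q_T + (3/2)q_T²). Setting ∂π_T/∂q_T = 0: 253 - 5q_T - (q_S) = 0.
Best responses: q_S = (206 - q_T)/4, q_T = (253 - q_S)/5.
Solving the pair: q_S = 777/19, q_T = 806/19.
Total output Q = 777/19 + 806/19 = 1583/19.

83.32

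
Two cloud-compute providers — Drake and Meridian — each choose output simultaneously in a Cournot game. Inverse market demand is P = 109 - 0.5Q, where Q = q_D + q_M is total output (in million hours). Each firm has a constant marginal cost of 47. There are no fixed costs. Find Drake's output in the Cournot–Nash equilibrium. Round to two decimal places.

Each firm earns π_i = (109 - 0.5Q)q_i - 47q_i.
Setting ∂π_i/∂q_i = 0 with rivals' quantities fixed: 62 - q_i - (1/2)q_j = 0.
By symmetry each firm produces the same amount; substituting q_j = q_i yields q_i = 62/(3/2) = 124/3.

41.33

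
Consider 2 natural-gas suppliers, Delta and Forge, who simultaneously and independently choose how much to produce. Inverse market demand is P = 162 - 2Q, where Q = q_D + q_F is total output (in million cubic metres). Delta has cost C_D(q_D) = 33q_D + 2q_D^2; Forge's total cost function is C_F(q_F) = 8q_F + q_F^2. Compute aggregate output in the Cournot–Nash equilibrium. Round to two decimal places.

Delta's profit: π_D = (162 - 2Q)q_D - (33q_D + 2q_D²). Setting ∂π_D/∂q_D = 0: 129 - 8q_D - 2(q_F) = 0.
Forge's first-order condition: 154 - 6q_F - 2(q_D) = 0.
Rearranging gives the reaction functions q_D = (129 - 2q_F)/8 and q_F = (154 - 2q_D)/6.
Solving the pair: q_D = 233/22, q_F = 487/22.
Total output Q = 233/22 + 487/22 = 360/11.

32.73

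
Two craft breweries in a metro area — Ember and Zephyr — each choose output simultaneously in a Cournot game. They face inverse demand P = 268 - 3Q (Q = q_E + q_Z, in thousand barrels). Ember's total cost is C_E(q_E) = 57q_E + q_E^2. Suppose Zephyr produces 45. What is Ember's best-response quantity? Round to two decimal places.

9.50

With the rival's output fixed at 45, Ember's profit is π_E = (268 - 3·45 - 3q_E)q_E - (57q_E + q_E²) = (133 - 3q_E)q_E - (57q_E + q_E²).
∂π_E/∂q_E = 76 - 8q_E = 0, so q_E = 19/2.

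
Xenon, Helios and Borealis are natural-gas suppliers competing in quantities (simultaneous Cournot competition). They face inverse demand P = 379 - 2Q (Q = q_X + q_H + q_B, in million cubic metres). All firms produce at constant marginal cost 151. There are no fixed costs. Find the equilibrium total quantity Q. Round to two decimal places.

85.50

A representative firm's profit is π_i = q_i(379 - 2Q) - 151q_i.
First-order condition (treating rivals' output as given): 228 - 4q_i - 2·Σ_{j≠i} q_j = 0.
By symmetry each firm produces the same amount; substituting Σ_{j≠i} q_j = 2q_i yields q_i = 228/8 = 57/2.
Total output Q = 57/2 + 57/2 + 57/2 = 171/2.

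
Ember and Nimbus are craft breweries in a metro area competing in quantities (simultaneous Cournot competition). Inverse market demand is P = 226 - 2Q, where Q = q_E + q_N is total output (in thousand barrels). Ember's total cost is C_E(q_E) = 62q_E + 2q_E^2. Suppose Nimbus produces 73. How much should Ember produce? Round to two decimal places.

With the rival's output fixed at 73, Ember's profit is π_E = (226 - 2·73 - 2q_E)q_E - (62q_E + 2q_E²) = (80 - 2q_E)q_E - (62q_E + 2q_E²).
∂π_E/∂q_E = 18 - 8q_E = 0, so q_E = 9/4.

2.25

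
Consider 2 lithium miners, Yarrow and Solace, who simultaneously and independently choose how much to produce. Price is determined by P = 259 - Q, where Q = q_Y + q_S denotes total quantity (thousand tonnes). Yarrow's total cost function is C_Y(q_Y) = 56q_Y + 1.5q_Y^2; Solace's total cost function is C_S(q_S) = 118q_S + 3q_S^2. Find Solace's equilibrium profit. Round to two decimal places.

662.73

Yarrow's profit: π_Y = (259 - Q)q_Y - (56q_Y + (3/2)q_Y²). Setting ∂π_Y/∂q_Y = 0: 203 - 5q_Y - (q_S) = 0.
Solace's profit: π_S = (259 - Q)q_S - (118q_S + 3q_S²). Setting ∂π_S/∂q_S = 0: 141 - 8q_S - (q_Y) = 0.
So q_Y = (203 - q_S)/5 and q_S = (141 - q_Y)/8.
Solving the pair: q_Y = 1483/39, q_S = 502/39.
Price P = 259 - 1985/39 = 208.1026.
Solace's profit: 208.1026·(502/39) - 118·(502/39) - 3(502/39)² = 662.7324.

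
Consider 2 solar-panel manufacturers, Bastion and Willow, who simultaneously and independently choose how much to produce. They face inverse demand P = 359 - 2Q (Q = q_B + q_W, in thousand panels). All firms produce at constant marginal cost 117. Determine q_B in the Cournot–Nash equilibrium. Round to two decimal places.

Each firm earns π_i = (359 - 2Q)q_i - 117q_i.
Setting ∂π_i/∂q_i = 0 with rivals' quantities fixed: 242 - 4q_i - 2q_j = 0.
With identical firms every q_j equals q_i, so q_j = q_i and 242 = 6q_i, giving q_i = 121/3.

40.33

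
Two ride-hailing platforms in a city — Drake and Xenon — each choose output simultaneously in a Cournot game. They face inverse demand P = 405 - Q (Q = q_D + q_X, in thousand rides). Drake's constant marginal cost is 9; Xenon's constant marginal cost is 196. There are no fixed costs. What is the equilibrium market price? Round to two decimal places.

Drake's profit: π_D = (405 - Q)q_D - (9q_D). Setting ∂π_D/∂q_D = 0: 396 - 2q_D - (q_X) = 0.
Xenon's first-order condition: 209 - 2q_X - (q_D) = 0.
Rearranging gives the reaction functions q_D = (396 - q_X)/2 and q_X = (209 - q_D)/2.
Substituting one into the other gives q_D = 583/3 and q_X = 22/3.
Total output Q = 605/3, so price P = 405 - 605/3 = 610/3.

203.33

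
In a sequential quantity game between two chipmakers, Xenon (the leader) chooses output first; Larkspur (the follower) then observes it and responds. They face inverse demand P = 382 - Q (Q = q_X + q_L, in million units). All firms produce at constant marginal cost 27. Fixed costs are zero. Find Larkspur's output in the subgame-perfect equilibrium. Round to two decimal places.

88.75

The follower Larkspur best-responds to any q_X: π_L = (382 - Q)q_L - 27q_L.
Follower FOC: 355 - q_X - 2q_L = 0, so q_L(q_X) = (355 - q_X)/2.
Xenon substitutes q_L(q_X) into its own profit: π_X = q_X(382 - q_X - (355 - q_X)/2) - 27q_X = (409/2 - (1/2)q_X)q_X - 27q_X.
The leader's first-order condition 355/2 - q_X = 0 yields q_X = 355/2.
Then q_L = (355 - 355/2)/2 = 355/4.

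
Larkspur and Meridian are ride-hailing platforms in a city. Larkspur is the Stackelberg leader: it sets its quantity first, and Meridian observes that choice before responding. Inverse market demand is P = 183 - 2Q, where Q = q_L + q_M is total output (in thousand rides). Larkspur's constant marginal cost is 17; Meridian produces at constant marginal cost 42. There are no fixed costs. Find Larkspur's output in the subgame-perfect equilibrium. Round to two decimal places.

Solve by backward induction. Given q_L, the follower Meridian maximises π_M = (183 - 2q_L - 2q_M)q_M - 42q_M.
∂π_M/∂q_M = 141 - 2q_L - 4q_M = 0 gives the reaction function q_M = (141 - 2q_L)/4.
The leader anticipates this reaction. Substituting into P = 183 - 2Q gives P = 225/2 - q_L, so π_L = (225/2 - q_L)q_L - 17q_L.
Maximising: ∂π_L/∂q_L = 191/2 - 2q_L = 0, giving q_L = 191/4.
Then q_M = (141 - 2·(191/4))/4 = 91/8.

47.75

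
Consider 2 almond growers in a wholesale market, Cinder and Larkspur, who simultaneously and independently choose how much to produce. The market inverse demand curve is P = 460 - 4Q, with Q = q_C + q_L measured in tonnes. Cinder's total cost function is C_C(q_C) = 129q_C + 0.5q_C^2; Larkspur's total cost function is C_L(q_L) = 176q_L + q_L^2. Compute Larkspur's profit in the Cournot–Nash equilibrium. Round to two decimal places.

1385.89

Cinder's profit: π_C = (460 - 4Q)q_C - (129q_C + (1/2)q_C²). Setting ∂π_C/∂q_C = 0: 331 - 9q_C - 4(q_L) = 0.
Larkspur's first-order condition: 284 - 10q_L - 4(q_C) = 0.
So q_C = (331 - 4q_L)/9 and q_L = (284 - 4q_C)/10.
Solving the pair: q_C = 1087/37, q_L = 616/37.
Price P = 460 - 4·(1703/37) = 275.8919.
Larkspur's profit: 275.8919·(616/37) - 176·(616/37) - (616/37)² = 1385.8875.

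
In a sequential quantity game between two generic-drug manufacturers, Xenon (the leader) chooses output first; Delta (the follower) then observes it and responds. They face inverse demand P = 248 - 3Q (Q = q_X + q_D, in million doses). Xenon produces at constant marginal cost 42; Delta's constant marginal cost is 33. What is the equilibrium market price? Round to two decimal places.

The follower Delta best-responds to any q_X: π_D = (248 - 3Q)q_D - 33q_D.
Setting the follower's marginal profit to zero, 215 - 3q_X - 6q_D = 0, i.e. q_D = (215 - 3q_X)/6.
The leader anticipates this reaction. Substituting into P = 248 - 3Q gives P = 281/2 - (3/2)q_X, so π_X = (281/2 - (3/2)q_X)q_X - 42q_X.
Maximising: ∂π_X/∂q_X = 197/2 - 3q_X = 0, giving q_X = 197/6.
Then q_D = (215 - 3·(197/6))/6 = 233/12.
Total output Q = 209/4, so price P = 248 - 3·(209/4) = 365/4.

91.25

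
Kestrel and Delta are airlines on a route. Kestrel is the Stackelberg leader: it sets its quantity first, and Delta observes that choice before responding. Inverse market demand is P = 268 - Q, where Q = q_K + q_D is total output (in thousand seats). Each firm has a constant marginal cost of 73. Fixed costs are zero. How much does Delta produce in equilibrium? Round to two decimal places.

The follower Delta best-responds to any q_K: π_D = (268 - Q)q_D - 73q_D.
∂π_D/∂q_D = 195 - q_K - 2q_D = 0 gives the reaction function q_D = (195 - q_K)/2.
Kestrel substitutes q_D(q_K) into its own profit: π_K = q_K(268 - q_K - (195 - q_K)/2) - 73q_K = (341/2 - (1/2)q_K)q_K - 73q_K.
Leader FOC: 195/2 - q_K = 0, so q_K = 195/2.
Then q_D = (195 - 195/2)/2 = 195/4.

48.75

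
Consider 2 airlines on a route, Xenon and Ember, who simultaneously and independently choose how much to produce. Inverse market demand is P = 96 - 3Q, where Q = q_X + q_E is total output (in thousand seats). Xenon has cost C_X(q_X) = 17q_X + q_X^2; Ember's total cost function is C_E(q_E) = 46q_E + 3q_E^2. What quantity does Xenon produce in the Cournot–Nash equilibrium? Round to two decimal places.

9.17

Xenon's profit: π_X = (96 - 3Q)q_X - (17q_X + q_X²). Setting ∂π_X/∂q_X = 0: 79 - 8q_X - 3(q_E) = 0.
Ember's profit: π_E = (96 - 3Q)q_E - (46q_E + 3q_E²). Setting ∂π_E/∂q_E = 0: 50 - 12q_E - 3(q_X) = 0.
Rearranging gives the reaction functions q_X = (79 - 3q_E)/8 and q_E = (50 - 3q_X)/12.
Substituting one into the other gives q_X = 266/29 and q_E = 163/87.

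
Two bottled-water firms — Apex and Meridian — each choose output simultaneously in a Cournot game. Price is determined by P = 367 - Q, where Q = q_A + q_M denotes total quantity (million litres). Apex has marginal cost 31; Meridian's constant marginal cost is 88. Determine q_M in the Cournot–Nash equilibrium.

Apex's profit: π_A = (367 - Q)q_A - (31q_A). Setting ∂π_A/∂q_A = 0: 336 - 2q_A - (q_M) = 0.
Meridian's profit: π_M = (367 - Q)q_M - (88q_M). Setting ∂π_M/∂q_M = 0: 279 - 2q_M - (q_A) = 0.
Best responses: q_A = (336 - q_M)/2, q_M = (279 - q_A)/2.
Substituting one into the other gives q_A = 131 and q_M = 74.

74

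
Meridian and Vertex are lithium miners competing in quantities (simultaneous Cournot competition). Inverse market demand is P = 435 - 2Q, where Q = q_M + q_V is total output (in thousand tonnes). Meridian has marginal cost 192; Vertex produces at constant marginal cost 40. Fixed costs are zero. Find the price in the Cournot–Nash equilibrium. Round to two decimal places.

Meridian's profit: π_M = (435 - 2Q)q_M - (192q_M). Setting ∂π_M/∂q_M = 0: 243 - 4q_M - 2(q_V) = 0.
Vertex's first-order condition: 395 - 4q_V - 2(q_M) = 0.
Rearranging gives the reaction functions q_M = (243 - 2q_V)/4 and q_V = (395 - 2q_M)/4.
Solving the pair: q_M = 91/6, q_V = 547/6.
Total output Q = 319/3, so price P = 435 - 2·(319/3) = 667/3.

222.33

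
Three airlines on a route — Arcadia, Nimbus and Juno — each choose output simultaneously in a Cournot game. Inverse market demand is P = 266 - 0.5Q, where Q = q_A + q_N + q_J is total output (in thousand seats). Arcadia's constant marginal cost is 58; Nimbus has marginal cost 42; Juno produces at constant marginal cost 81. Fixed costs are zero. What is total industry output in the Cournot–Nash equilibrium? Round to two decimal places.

308.50

Arcadia's profit: π_A = (266 - 0.5Q)q_A - (58q_A). Setting ∂π_A/∂q_A = 0: 208 - q_A - (1/2)(q_N + q_J) = 0.
Nimbus's first-order condition: 224 - q_N - (1/2)(q_A + q_J) = 0.
Juno's profit: π_J = (266 - 0.5Q)q_J - (81q_J). Setting ∂π_J/∂q_J = 0: 185 - q_J - (1/2)(q_A + q_N) = 0.
Adding the 3 conditions: 617 − Q − Q = 0, i.e. Q = 617/2.
Back-substituting: q_A = (208 − 617/4)/(1/2) = 215/2, q_N = (224 − 617/4)/(1/2) = 279/2, q_J = (185 − 617/4)/(1/2) = 123/2.
Total output Q = 215/2 + 279/2 + 123/2 = 617/2.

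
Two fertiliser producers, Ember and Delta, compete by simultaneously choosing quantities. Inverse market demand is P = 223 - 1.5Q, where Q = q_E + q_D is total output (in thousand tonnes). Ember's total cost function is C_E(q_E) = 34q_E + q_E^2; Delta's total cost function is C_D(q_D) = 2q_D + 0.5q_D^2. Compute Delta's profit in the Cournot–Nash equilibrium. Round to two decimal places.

Ember's profit: π_E = (223 - 1.5Q)q_E - (34q_E + q_E²). Setting ∂π_E/∂q_E = 0: 189 - 5q_E - (3/2)(q_D) = 0.
Delta's first-order condition: 221 - 4q_D - (3/2)(q_E) = 0.
So q_E = (189 - (3/2)q_D)/5 and q_D = (221 - (3/2)q_E)/4.
Solving the pair: q_E = 1698/71, q_D = 46.2817.
Price P = 223 - (3/2)·70.1972 = 117.7042.
Delta's profit: 117.7042·46.2817 - 2·46.2817 - (1/2)·46.2817² = 4283.9897.

4283.99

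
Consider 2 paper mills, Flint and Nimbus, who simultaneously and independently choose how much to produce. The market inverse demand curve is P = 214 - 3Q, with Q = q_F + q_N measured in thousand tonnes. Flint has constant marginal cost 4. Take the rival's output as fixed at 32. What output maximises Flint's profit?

19

With the rival's output fixed at 32, Flint's profit is π_F = (214 - 3·32 - 3q_F)q_F - (4q_F) = (118 - 3q_F)q_F - (4q_F).
∂π_F/∂q_F = 114 - 6q_F = 0, so q_F = 19.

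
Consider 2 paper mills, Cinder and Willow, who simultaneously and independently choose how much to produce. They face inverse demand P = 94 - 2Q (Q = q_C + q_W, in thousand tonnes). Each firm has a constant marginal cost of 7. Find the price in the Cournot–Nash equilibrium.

36

A representative firm's profit is π_i = q_i(94 - 2Q) - 7q_i.
First-order condition (treating rivals' output as given): 87 - 4q_i - 2q_j = 0.
With identical firms every q_j equals q_i, so q_j = q_i and 87 = 6q_i, giving q_i = 29/2.
Total output Q = 29, so price P = 94 - 2·29 = 36.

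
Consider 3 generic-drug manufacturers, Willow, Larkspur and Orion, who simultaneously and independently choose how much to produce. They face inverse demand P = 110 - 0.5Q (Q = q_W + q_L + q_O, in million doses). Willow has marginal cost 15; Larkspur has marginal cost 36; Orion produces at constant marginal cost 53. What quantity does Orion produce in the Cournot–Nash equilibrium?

1

Willow's profit: π_W = (110 - 0.5Q)q_W - (15q_W). Setting ∂π_W/∂q_W = 0: 95 - q_W - (1/2)(q_L + q_O) = 0.
Larkspur's profit: π_L = (110 - 0.5Q)q_L - (36q_L). Setting ∂π_L/∂q_L = 0: 74 - q_L - (1/2)(q_W + q_O) = 0.
Orion's profit: π_O = (110 - 0.5Q)q_O - (53q_O). Setting ∂π_O/∂q_O = 0: 57 - q_O - (1/2)(q_W + q_L) = 0.
Adding the 3 first-order conditions: 226 − 2Q = 0, so Q = 113.
Back-substituting: q_W = (95 − 113/2)/(1/2) = 77, q_L = (74 − 113/2)/(1/2) = 35, q_O = (57 − 113/2)/(1/2) = 1.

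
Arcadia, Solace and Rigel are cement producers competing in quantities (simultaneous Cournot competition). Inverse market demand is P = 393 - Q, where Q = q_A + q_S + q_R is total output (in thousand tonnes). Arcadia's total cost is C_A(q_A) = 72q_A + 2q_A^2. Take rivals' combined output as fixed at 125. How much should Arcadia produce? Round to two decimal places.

32.67

With rivals' combined output fixed at 125, Arcadia's profit is π_A = (393 - 125 - q_A)q_A - (72q_A + 2q_A²) = (268 - q_A)q_A - (72q_A + 2q_A²).
∂π_A/∂q_A = 196 - 6q_A = 0, so q_A = 98/3.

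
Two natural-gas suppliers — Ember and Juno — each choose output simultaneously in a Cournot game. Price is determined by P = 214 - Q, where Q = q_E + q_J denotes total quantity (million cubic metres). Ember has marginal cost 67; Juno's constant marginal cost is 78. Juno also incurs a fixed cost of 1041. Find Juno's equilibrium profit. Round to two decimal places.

695.11

Ember's profit: π_E = (214 - Q)q_E - (67q_E). Setting ∂π_E/∂q_E = 0: 147 - 2q_E - (q_J) = 0.
Juno's profit: π_J = (214 - Q)q_J - (78q_J). Setting ∂π_J/∂q_J = 0: 136 - 2q_J - (q_E) = 0.
Best responses: q_E = (147 - q_J)/2, q_J = (136 - q_E)/2.
Solving the pair: q_E = 158/3, q_J = 125/3.
Price P = 214 - 283/3 = 359/3.
Juno's profit: (359/3 - 78)·(125/3) - 1041 = 695.1111.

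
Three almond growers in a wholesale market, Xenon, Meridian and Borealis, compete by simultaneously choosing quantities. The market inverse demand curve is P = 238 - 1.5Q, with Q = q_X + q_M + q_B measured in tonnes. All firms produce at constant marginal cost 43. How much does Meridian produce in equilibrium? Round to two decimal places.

A representative firm's profit is π_i = q_i(238 - 1.5Q) - 43q_i.
First-order condition (treating rivals' output as given): 195 - 3q_i - (3/2)·Σ_{j≠i} q_j = 0.
With identical firms every q_j equals q_i, so Σ_{j≠i} q_j = 2q_i and 195 = 6q_i, giving q_i = 65/2.

32.50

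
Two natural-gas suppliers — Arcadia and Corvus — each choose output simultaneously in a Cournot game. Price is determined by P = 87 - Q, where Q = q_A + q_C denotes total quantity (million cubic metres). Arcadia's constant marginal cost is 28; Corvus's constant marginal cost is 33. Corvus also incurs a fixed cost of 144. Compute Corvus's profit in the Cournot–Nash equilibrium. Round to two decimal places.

122.78

Arcadia's profit: π_A = (87 - Q)q_A - (28q_A). Setting ∂π_A/∂q_A = 0: 59 - 2q_A - (q_C) = 0.
Corvus's first-order condition: 54 - 2q_C - (q_A) = 0.
Rearranging gives the reaction functions q_A = (59 - q_C)/2 and q_C = (54 - q_A)/2.
Substituting one into the other gives q_A = 64/3 and q_C = 49/3.
Price P = 87 - 113/3 = 148/3.
Corvus's profit: (148/3 - 33)·(49/3) - 144 = 1105/9.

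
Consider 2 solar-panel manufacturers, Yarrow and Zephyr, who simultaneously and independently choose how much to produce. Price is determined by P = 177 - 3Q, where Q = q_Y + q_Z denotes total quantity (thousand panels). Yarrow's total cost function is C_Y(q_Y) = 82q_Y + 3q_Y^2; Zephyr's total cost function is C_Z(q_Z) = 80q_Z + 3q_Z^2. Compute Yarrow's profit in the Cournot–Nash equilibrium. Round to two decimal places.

Yarrow's profit: π_Y = (177 - 3Q)q_Y - (82q_Y + 3q_Y²). Setting ∂π_Y/∂q_Y = 0: 95 - 12q_Y - 3(q_Z) = 0.
Zephyr's first-order condition: 97 - 12q_Z - 3(q_Y) = 0.
So q_Y = (95 - 3q_Z)/12 and q_Z = (97 - 3q_Y)/12.
Solving the pair: q_Y = 283/45, q_Z = 293/45.
Price P = 177 - 3·(64/5) = 693/5.
Yarrow's profit: (693/5)·(283/45) - 82·(283/45) - 3(283/45)² = 237.3007.

237.30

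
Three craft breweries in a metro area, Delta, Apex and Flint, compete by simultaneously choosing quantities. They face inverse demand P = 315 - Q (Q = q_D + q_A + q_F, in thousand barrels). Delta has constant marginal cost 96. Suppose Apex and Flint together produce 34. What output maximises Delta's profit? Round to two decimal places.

92.50

With rivals' combined output fixed at 34, Delta's profit is π_D = (315 - 34 - q_D)q_D - (96q_D) = (281 - q_D)q_D - (96q_D).
∂π_D/∂q_D = 185 - 2q_D = 0, so q_D = 185/2.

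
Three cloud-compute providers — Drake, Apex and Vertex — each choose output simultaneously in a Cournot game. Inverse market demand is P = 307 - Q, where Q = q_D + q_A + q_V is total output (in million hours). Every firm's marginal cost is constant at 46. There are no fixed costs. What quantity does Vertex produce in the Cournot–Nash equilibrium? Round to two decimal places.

65.25

A representative firm's profit is π_i = q_i(307 - Q) - 46q_i.
Setting ∂π_i/∂q_i = 0 with rivals' quantities fixed: 261 - 2q_i - Σ_{j≠i} q_j = 0.
With identical firms every q_j equals q_i, so Σ_{j≠i} q_j = 2q_i and 261 = 4q_i, giving q_i = 261/4.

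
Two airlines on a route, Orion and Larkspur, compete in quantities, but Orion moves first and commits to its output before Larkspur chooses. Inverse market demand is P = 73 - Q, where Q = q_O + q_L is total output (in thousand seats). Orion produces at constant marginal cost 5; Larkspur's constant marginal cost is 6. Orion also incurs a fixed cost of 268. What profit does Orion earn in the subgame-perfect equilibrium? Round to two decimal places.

The follower Larkspur best-responds to any q_O: π_L = (73 - Q)q_L - 6q_L.
Follower FOC: 67 - q_O - 2q_L = 0, so q_L(q_O) = (67 - q_O)/2.
Orion substitutes q_L(q_O) into its own profit: π_O = q_O(73 - q_O - (67 - q_O)/2) - 5q_O = (79/2 - (1/2)q_O)q_O - 5q_O.
Maximising: ∂π_O/∂q_O = 69/2 - q_O = 0, giving q_O = 69/2.
Then q_L = (67 - 69/2)/2 = 65/4.
Price P = 73 - 203/4 = 89/4.
Orion's profit: (89/4 - 5)·(69/2) - 268 = 327.1250.

327.13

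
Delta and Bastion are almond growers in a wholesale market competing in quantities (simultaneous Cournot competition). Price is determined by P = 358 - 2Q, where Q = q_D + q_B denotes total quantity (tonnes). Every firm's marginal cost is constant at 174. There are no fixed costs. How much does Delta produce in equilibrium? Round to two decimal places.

30.67

A representative firm's profit is π_i = q_i(358 - 2Q) - 174q_i.
Setting ∂π_i/∂q_i = 0 with rivals' quantities fixed: 184 - 4q_i - 2q_j = 0.
With identical firms every q_j equals q_i, so q_j = q_i and 184 = 6q_i, giving q_i = 92/3.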